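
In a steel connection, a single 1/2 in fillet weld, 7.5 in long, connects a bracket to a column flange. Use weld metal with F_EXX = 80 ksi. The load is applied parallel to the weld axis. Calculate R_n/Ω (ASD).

R_n/Ω ≈ 63.6 kips

Effective throat t_e = 0.707 × 0.5 = 0.3535 in.
Total length L = 7.5 in; A_we = 0.3535 × 7.5 = 2.651 in².
F_nw = 0.6 F_EXX = 0.6 × 80 = 48 ksi.
R_n = 48 × 2.651 = 127.3 kips; R_n/Ω = 127.3/2.0 = 63.63 kips.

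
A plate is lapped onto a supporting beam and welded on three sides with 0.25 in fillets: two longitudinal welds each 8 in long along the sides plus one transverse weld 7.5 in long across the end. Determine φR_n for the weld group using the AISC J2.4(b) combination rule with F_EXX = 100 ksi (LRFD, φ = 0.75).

t_e = 0.707 × 0.25 = 0.1767 in.
R_nwl = 0.6 × 100 × 0.1767 × 16 = 169.7 kip (longitudinal, 2 welds).
R_nwt = 0.6 × 100 × 0.1767 × 7.5 = 79.54 kip (transverse, base value).
(i) R_nwl + R_nwt = 249.2 kip; (ii) 0.85 R_nwl + 1.5 R_nwt = 263.5 kip.
R_n = max = 263.5 kip [governs: (ii)]; φR_n = 197.7 kip.

φR_n ≈ 198 kip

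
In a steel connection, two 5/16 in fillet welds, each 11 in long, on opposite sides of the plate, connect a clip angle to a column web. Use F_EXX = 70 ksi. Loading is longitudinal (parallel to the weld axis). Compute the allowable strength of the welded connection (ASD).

R_n/Ω ≈ 102 kip

Effective throat t_e = 0.707 × 0.3125 = 0.2209 in.
Total length L = 22 in; A_we = 0.2209 × 22 = 4.861 in².
F_nw = 0.6 F_EXX = 0.6 × 70 = 42 ksi.
R_n = 42 × 4.861 = 204.1 kip; R_n/Ω = 204.1/2.0 = 102.1 kip.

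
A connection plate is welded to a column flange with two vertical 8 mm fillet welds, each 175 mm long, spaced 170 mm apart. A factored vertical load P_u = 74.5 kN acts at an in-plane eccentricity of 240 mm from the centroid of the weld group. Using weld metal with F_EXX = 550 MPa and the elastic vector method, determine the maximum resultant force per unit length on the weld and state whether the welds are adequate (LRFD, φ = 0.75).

f_max ≈ 800 N/mm; adequate

Total weld length L_w = 350 mm. Treat welds as unit-width lines.
Polar moment about centroid: J = 2[d³/12 + d(b/2)²] = 2[175³/12 + 175×85²] = 3422000 mm³.
Direct shear f_v = P/L_w = 74.5×10³ / 350 = 212.9 N/mm (vertical).
Torsion M = P·e = 74.5×10³ × 240 = 17880000 N·mm.
Critical point at (x, y) = (85, 87.5) from centroid. f_tx = M·y/J = 457.2 N/mm; f_ty = M·x/J = 444.1 N/mm.
Resultant f_max = √[f_tx² + (f_v + f_ty)²] = √[457.2² + (212.9 + 444.1)²] = 800.4 N/mm.
Capacity per unit length: φr_n = 0.75 × 0.6 × 550 × (0.707 × 8) = 1400 N/mm.
800.4 ≤ 1400 → adequate.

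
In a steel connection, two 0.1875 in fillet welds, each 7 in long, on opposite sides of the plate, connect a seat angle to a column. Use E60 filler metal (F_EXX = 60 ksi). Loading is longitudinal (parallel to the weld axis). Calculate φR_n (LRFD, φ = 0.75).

φR_n ≈ 50.1 kip

Effective throat t_e = 0.707 × 0.1875 = 0.1326 in.
Total length L = 14 in; A_we = 0.1326 × 14 = 1.856 in².
F_nw = 0.6 F_EXX = 0.6 × 60 = 36 ksi.
φR_n = 0.75 × 36 × 1.856 = 50.11 kip.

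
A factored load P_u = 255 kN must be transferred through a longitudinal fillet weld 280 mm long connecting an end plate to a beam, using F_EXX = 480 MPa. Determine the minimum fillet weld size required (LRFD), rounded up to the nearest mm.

Total weld length L = 280 mm.
Required throat t_e = P_u / (φ × 0.6 F_EXX × L) = 255 / (0.75 × 0.6 × 480 × 280 × 10⁻³) = 4.216 mm.
Required leg w = t_e / 0.707 = 5.964 mm → use 6 mm.

w = 6 mm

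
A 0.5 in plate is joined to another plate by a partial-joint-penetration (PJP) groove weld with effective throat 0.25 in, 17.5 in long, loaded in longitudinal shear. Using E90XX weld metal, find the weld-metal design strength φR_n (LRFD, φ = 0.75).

E90XX → F_EXX = 90 ksi.
Effective throat (given) t_e = 0.25 in.
A_we = 0.25 × 17.5 = 4.375 in².
F_nw = 0.6 F_EXX = 54 ksi.
φR_n = 0.75 × 54 × 4.375 = 177.2 kips.

φR_n ≈ 177 kips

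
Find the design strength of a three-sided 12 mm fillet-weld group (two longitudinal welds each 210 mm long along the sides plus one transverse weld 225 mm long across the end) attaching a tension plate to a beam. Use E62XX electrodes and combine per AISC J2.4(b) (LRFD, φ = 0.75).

E62XX → F_EXX = 620 MPa.
t_e = 0.707 × 12 = 8.484 mm.
R_nwl = 0.6 × 620 × 8.484 × 420 × 10⁻³ = 1326 kN (longitudinal, 2 welds).
R_nwt = 0.6 × 620 × 8.484 × 225 × 10⁻³ = 710.1 kN (transverse, base value).
(i) R_nwl + R_nwt = 2036 kN; (ii) 0.85 R_nwl + 1.5 R_nwt = 2192 kN.
R_n = max = 2192 kN [governs: (ii)]; φR_n = 1644 kN.

φR_n ≈ 1640 kN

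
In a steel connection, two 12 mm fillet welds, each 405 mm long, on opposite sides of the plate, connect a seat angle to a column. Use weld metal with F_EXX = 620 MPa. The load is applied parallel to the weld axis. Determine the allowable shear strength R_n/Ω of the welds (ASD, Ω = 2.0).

Effective throat t_e = 0.707 × 12 = 8.484 mm.
Total length L = 810 mm; A_we = 8.484 × 810 = 6872 mm².
F_nw = 0.6 F_EXX = 0.6 × 620 = 372 MPa.
R_n = 372 × 6872 × 10⁻³ = 2556 kN; R_n/Ω = 2556/2.0 = 1278 kN.

R_n/Ω ≈ 1280 kN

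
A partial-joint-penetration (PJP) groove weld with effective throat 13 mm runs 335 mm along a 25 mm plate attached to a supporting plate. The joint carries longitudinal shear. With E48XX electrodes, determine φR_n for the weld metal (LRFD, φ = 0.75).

E48XX → F_EXX = 480 MPa.
Effective throat (given) t_e = 13 mm.
A_we = 13 × 335 = 4355 mm².
F_nw = 0.6 F_EXX = 288 MPa.
φR_n = 0.75 × 288 × 4355 × 10⁻³ = 940.7 kN.

φR_n ≈ 941 kN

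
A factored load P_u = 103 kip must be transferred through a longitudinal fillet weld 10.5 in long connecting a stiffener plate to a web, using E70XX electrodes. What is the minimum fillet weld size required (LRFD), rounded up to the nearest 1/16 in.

w = 1/2 in

E70XX → F_EXX = 70 ksi.
Total weld length L = 10.5 in.
Required throat t_e = P_u / (φ × 0.6 F_EXX × L) = 103 / (0.75 × 0.6 × 70 × 10.5) = 0.3114 in.
Required leg w = t_e / 0.707 = 0.4405 in → use 1/2 in.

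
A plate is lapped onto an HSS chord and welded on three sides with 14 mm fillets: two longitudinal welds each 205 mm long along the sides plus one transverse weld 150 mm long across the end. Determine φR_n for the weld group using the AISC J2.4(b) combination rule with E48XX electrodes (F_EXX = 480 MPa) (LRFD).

t_e = 0.707 × 14 = 9.898 mm.
R_nwl = 0.6 × 480 × 9.898 × 410 × 10⁻³ = 1169 kN (longitudinal, 2 welds).
R_nwt = 0.6 × 480 × 9.898 × 150 × 10⁻³ = 427.6 kN (transverse, base value).
(i) R_nwl + R_nwt = 1596 kN; (ii) 0.85 R_nwl + 1.5 R_nwt = 1635 kN.
R_n = max = 1635 kN [governs: (ii)]; φR_n = 1226 kN.

φR_n ≈ 1230 kN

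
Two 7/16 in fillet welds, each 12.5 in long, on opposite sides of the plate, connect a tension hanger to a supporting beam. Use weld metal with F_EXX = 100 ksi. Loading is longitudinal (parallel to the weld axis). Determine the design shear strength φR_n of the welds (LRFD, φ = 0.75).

φR_n ≈ 348 kips

Effective throat t_e = 0.707 × 0.4375 = 0.3093 in.
Total length L = 25 in; A_we = 0.3093 × 25 = 7.733 in².
F_nw = 0.6 F_EXX = 0.6 × 100 = 60 ksi.
φR_n = 0.75 × 60 × 7.733 = 348 kips.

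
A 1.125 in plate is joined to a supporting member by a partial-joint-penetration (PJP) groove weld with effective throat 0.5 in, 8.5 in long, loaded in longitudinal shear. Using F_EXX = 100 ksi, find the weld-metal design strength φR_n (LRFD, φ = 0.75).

Effective throat (given) t_e = 0.5 in.
A_we = 0.5 × 8.5 = 4.25 in².
F_nw = 0.6 F_EXX = 60 ksi.
φR_n = 0.75 × 60 × 4.25 = 191.2 kip.

φR_n ≈ 191 kip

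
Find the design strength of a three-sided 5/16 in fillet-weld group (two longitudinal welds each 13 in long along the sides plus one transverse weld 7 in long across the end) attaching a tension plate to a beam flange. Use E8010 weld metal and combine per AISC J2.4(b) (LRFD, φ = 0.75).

φR_n ≈ 262 kip

E80XX → F_EXX = 80 ksi.
t_e = 0.707 × 0.3125 = 0.2209 in.
R_nwl = 0.6 × 80 × 0.2209 × 26 = 275.7 kip (longitudinal, 2 welds).
R_nwt = 0.6 × 80 × 0.2209 × 7 = 74.23 kip (transverse, base value).
(i) R_nwl + R_nwt = 350 kip; (ii) 0.85 R_nwl + 1.5 R_nwt = 345.7 kip.
R_n = max = 350 kip [governs: (i)]; φR_n = 262.5 kip.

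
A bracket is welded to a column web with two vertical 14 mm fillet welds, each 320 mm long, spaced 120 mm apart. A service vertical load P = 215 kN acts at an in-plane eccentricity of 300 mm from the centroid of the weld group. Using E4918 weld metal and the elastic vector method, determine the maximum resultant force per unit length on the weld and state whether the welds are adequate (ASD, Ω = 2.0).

E49XX → F_EXX = 490 MPa.
Total weld length L_w = 640 mm. Treat welds as unit-width lines.
Polar moment about centroid: J = 2[d³/12 + d(b/2)²] = 2[320³/12 + 320×60²] = 7765000 mm³.
Direct shear f_v = P/L_w = 215×10³ / 640 = 335.9 N/mm (vertical).
Torsion M = P·e = 215×10³ × 300 = 64500000 N·mm.
Critical point at (x, y) = (60, 160) from centroid. f_tx = M·y/J = 1329 N/mm; f_ty = M·x/J = 498.4 N/mm.
Resultant f_max = √[f_tx² + (f_v + f_ty)²] = √[1329² + (335.9 + 498.4)²] = 1569 N/mm.
Capacity per unit length: r_n/Ω = (1/2.0) × 0.6 × 490 × (0.707 × 14) = 1455 N/mm.
1569 > 1455 → NOT adequate.

f_max ≈ 1570 N/mm; NOT adequate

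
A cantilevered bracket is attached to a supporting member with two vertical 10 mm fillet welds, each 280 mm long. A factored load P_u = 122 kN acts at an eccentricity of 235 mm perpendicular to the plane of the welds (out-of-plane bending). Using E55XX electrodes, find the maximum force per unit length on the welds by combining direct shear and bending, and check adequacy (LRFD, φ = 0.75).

E55XX → F_EXX = 550 MPa.
L_w = 2 × 280 = 560 mm; section modulus (unit throat) S = 2 × L²/6 = 26130 mm².
Direct shear f_v = P/L_w = 122×10³/560 = 217.9 N/mm.
Moment M = P × e = 122×10³ × 235 = 28670000 N·mm; bending f_b = M/S = 1097 N/mm.
f_max = √(f_v² + f_b²) = √(217.9² + 1097²) = 1118 N/mm.
φr_n = 0.75 × 0.6 × 550 × (0.707 × 10) = 1750 N/mm → adequate.

f_max ≈ 1120 N/mm; adequate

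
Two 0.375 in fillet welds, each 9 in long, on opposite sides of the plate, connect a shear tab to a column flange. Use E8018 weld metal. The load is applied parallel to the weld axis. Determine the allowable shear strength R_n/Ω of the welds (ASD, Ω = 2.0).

E80XX → F_EXX = 80 ksi.
Effective throat t_e = 0.707 × 0.375 = 0.2651 in.
Total length L = 18 in; A_we = 0.2651 × 18 = 4.772 in².
F_nw = 0.6 F_EXX = 0.6 × 80 = 48 ksi.
R_n = 48 × 4.772 = 229.1 kip; R_n/Ω = 229.1/2.0 = 114.5 kip.

R_n/Ω ≈ 115 kip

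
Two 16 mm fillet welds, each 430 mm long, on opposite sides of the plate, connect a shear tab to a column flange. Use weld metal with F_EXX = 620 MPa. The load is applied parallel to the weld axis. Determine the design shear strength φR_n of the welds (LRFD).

φR_n ≈ 2710 kN

Effective throat t_e = 0.707 × 16 = 11.31 mm.
Total length L = 860 mm; A_we = 11.31 × 860 = 9728 mm².
F_nw = 0.6 F_EXX = 0.6 × 620 = 372 MPa.
φR_n = 0.75 × 372 × 9728 × 10⁻³ = 2714 kN.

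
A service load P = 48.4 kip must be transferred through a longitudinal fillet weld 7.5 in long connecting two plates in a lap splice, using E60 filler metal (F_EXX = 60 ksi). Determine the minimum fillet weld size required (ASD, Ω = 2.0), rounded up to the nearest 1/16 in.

Total weld length L = 7.5 in.
Required throat t_e = P × Ω / (0.6 F_EXX × L) = 48.4 × 2.0 / (0.6 × 60 × 7.5) = 0.3585 in.
Required leg w = t_e / 0.707 = 0.5071 in → use 9/16 in.

w = 9/16 in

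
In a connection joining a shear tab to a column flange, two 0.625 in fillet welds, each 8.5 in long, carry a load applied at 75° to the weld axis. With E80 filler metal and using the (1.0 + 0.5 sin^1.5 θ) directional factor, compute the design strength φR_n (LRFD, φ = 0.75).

φR_n ≈ 399 kip

E80XX → F_EXX = 80 ksi.
t_e = 0.707 × 0.625 = 0.4419 in; A_we = 0.4419 × 17 = 7.512 in².
Directional factor: 1.0 + 0.5 sin^1.5(75°) = 1.475.
F_nw = 0.6 × 80 × 1.475 = 70.78 ksi.
φR_n = 0.75 × 70.78 × 7.512 = 398.8 kip.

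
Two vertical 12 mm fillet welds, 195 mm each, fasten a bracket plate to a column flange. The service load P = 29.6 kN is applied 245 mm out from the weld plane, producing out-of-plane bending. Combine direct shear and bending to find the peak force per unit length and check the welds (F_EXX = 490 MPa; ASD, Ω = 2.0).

L_w = 2 × 195 = 390 mm; section modulus (unit throat) S = 2 × L²/6 = 12680 mm².
Direct shear f_v = P/L_w = 29.6×10³/390 = 75.9 N/mm.
Moment M = P × e = 29.6×10³ × 245 = 7252000 N·mm; bending f_b = M/S = 572.1 N/mm.
f_max = √(f_v² + f_b²) = √(75.9² + 572.1²) = 577.2 N/mm.
r_n/Ω = (1/2.0) × 0.6 × 490 × (0.707 × 12) = 1247 N/mm → adequate.

f_max ≈ 577 N/mm; adequate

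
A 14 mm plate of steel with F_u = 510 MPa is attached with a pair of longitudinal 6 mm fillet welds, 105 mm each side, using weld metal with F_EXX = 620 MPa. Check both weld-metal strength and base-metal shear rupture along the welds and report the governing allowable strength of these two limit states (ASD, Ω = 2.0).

t_e = 0.707 × 6 = 4.242 mm; L = 210 mm.
Weld metal: R_n/Ω = (1/2.0) × 0.6 × 620 × 4.242 × 210 × 10⁻³ = 165.7 kN.
Base metal (shear rupture): R_n/Ω = (1/2.0) × 0.6 × 510 × 14 × 210 × 10⁻³ = 449.8 kN.
Governing: weld metal.

R_n/Ω ≈ 166 kN (weld metal governs)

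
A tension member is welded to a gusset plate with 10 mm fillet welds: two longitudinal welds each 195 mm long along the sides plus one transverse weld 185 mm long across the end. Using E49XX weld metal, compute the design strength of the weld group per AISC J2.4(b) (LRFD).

φR_n ≈ 949 kN

E49XX → F_EXX = 490 MPa.
t_e = 0.707 × 10 = 7.07 mm.
R_nwl = 0.6 × 490 × 7.07 × 390 × 10⁻³ = 810.6 kN (longitudinal, 2 welds).
R_nwt = 0.6 × 490 × 7.07 × 185 × 10⁻³ = 384.5 kN (transverse, base value).
(i) R_nwl + R_nwt = 1195 kN; (ii) 0.85 R_nwl + 1.5 R_nwt = 1266 kN.
R_n = max = 1266 kN [governs: (ii)]; φR_n = 949.4 kN.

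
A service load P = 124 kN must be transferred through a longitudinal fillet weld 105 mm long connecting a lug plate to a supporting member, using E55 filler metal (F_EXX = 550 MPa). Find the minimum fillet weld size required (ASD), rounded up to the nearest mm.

Total weld length L = 105 mm.
Required throat t_e = P × Ω / (0.6 F_EXX × L) = 124 × 2.0 / (0.6 × 550 × 105 × 10⁻³) = 7.157 mm.
Required leg w = t_e / 0.707 = 10.12 mm → use 11 mm.

w = 11 mm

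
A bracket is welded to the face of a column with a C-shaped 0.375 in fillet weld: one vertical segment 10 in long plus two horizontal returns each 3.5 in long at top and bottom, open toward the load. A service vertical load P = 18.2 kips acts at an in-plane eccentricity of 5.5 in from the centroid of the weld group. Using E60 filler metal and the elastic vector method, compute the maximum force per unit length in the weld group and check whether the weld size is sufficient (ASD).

E60XX → F_EXX = 60 ksi.
Total weld length L_w = 17 in. Treat welds as unit-width lines.
Centroid: x̄ = 2×3.5×1.75 / 17 = 0.7206 in from the vertical weld.
Polar moment about centroid: J = I_x + I_y = [10³/12 + 2×3.5×5²] + [10×0.7206² + 2(3.5³/12 + 3.5×1.029²)] = 278.1 in³.
Direct shear f_v = P/L_w = 18.2 / 17 = 1.071 kip/in (vertical).
Torsion M = P·e = 18.2 × 5.5 = 100.1 kip·in.
Critical point at (x, y) = (2.779, 5) from centroid. f_tx = M·y/J = 1.8 kip/in; f_ty = M·x/J = 1 kip/in.
Resultant f_max = √[f_tx² + (f_v + f_ty)²] = √[1.8² + (1.071 + 1)²] = 2.744 kip/in.
Capacity per unit length: r_n/Ω = (1/2.0) × 0.6 × 60 × (0.707 × 0.375) = 4.772 kip/in.
2.744 ≤ 4.772 → adequate.

f_max ≈ 2.74 kip/in; adequate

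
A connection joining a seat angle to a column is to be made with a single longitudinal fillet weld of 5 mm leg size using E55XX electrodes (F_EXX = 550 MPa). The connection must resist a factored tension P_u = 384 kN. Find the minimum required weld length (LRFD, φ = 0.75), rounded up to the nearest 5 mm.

Throat t_e = 0.707 × 5 = 3.535 mm.
φr_n = 0.75 × 0.6 × 550 × 3.535 × 10⁻³ = 0.8749 kN/mm.
L_req = P_u / φr_n = 384 / 0.8749 = 438.9 mm total.
Round up → use L = 440 mm.

L = 440 mm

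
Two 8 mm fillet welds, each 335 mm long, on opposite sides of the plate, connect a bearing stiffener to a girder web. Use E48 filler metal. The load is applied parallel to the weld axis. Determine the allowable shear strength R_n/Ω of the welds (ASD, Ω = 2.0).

R_n/Ω ≈ 546 kN

E48XX → F_EXX = 480 MPa.
Effective throat t_e = 0.707 × 8 = 5.656 mm.
Total length L = 670 mm; A_we = 5.656 × 670 = 3790 mm².
F_nw = 0.6 F_EXX = 0.6 × 480 = 288 MPa.
R_n = 288 × 3790 × 10⁻³ = 1091 kN; R_n/Ω = 1091/2.0 = 545.7 kN.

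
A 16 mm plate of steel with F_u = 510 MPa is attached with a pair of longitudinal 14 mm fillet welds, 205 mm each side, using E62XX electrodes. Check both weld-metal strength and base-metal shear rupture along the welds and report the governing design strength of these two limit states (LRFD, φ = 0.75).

E62XX → F_EXX = 620 MPa.
t_e = 0.707 × 14 = 9.898 mm; L = 410 mm.
Weld metal: φR_n = 0.75 × 0.6 × 620 × 9.898 × 410 × 10⁻³ = 1132 kN.
Base metal (shear rupture): φR_n = 0.75 × 0.6 × 510 × 16 × 410 × 10⁻³ = 1506 kN.
Governing: weld metal.

φR_n ≈ 1130 kN (weld metal governs)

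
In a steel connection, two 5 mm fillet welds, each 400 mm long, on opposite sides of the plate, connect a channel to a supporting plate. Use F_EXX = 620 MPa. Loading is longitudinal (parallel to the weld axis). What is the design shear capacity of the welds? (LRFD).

φR_n ≈ 789 kN

Effective throat t_e = 0.707 × 5 = 3.535 mm.
Total length L = 800 mm; A_we = 3.535 × 800 = 2828 mm².
F_nw = 0.6 F_EXX = 0.6 × 620 = 372 MPa.
φR_n = 0.75 × 372 × 2828 × 10⁻³ = 789 kN.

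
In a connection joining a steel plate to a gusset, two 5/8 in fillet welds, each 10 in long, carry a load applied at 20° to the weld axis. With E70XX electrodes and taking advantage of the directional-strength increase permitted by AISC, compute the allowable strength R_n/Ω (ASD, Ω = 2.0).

R_n/Ω ≈ 204 kip

E70XX → F_EXX = 70 ksi.
t_e = 0.707 × 0.625 = 0.4419 in; A_we = 0.4419 × 20 = 8.837 in².
Directional factor: 1.0 + 0.5 sin^1.5(20°) = 1.1.
F_nw = 0.6 × 70 × 1.1 = 46.2 ksi.
R_n/Ω = (46.2 × 8.837) / 2.0 = 204.1 kip.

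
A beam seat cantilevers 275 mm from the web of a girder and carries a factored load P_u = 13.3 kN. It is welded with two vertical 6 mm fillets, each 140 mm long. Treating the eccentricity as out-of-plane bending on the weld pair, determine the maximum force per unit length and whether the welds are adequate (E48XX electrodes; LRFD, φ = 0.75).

f_max ≈ 562 N/mm; adequate

E48XX → F_EXX = 480 MPa.
L_w = 2 × 140 = 280 mm; section modulus (unit throat) S = 2 × L²/6 = 6533 mm².
Direct shear f_v = P/L_w = 13.3×10³/280 = 47.5 N/mm.
Moment M = P × e = 13.3×10³ × 275 = 3657500 N·mm; bending f_b = M/S = 559.8 N/mm.
f_max = √(f_v² + f_b²) = √(47.5² + 559.8²) = 561.8 N/mm.
φr_n = 0.75 × 0.6 × 480 × (0.707 × 6) = 916.3 N/mm → adequate.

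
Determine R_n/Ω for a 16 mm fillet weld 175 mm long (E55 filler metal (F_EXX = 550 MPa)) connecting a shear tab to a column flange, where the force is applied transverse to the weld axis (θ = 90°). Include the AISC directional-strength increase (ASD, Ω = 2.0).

R_n/Ω ≈ 490 kN

t_e = 0.707 × 16 = 11.31 mm; A_we = 11.31 × 175 = 1980 mm².
Directional factor: 1.0 + 0.5 sin^1.5(90°) = 1.5.
F_nw = 0.6 × 550 × 1.5 = 495 MPa.
R_n/Ω = (495 × 1980) / 2.0 × 10⁻³ = 490 kN.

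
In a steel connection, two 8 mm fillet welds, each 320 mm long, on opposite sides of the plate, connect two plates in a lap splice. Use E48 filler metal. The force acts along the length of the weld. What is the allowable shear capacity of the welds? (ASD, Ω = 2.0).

R_n/Ω ≈ 521 kN

E48XX → F_EXX = 480 MPa.
Effective throat t_e = 0.707 × 8 = 5.656 mm.
Total length L = 640 mm; A_we = 5.656 × 640 = 3620 mm².
F_nw = 0.6 F_EXX = 0.6 × 480 = 288 MPa.
R_n = 288 × 3620 × 10⁻³ = 1043 kN; R_n/Ω = 1043/2.0 = 521.3 kN.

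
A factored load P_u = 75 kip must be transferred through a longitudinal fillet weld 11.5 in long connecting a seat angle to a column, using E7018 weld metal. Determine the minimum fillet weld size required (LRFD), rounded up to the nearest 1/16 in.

E70XX → F_EXX = 70 ksi.
Total weld length L = 11.5 in.
Required throat t_e = P_u / (φ × 0.6 F_EXX × L) = 75 / (0.75 × 0.6 × 70 × 11.5) = 0.207 in.
Required leg w = t_e / 0.707 = 0.2928 in → use 5/16 in.

w = 5/16 in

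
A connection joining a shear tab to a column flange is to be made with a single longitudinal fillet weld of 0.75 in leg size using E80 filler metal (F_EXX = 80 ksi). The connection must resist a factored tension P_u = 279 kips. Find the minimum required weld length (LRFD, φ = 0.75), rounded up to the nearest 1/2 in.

Throat t_e = 0.707 × 0.75 = 0.5302 in.
φr_n = 0.75 × 0.6 × 80 × 0.5302 = 19.09 kips/in.
L_req = P_u / φr_n = 279 / 19.09 = 14.62 in total.
Round up → use L = 15 in.

L = 15 in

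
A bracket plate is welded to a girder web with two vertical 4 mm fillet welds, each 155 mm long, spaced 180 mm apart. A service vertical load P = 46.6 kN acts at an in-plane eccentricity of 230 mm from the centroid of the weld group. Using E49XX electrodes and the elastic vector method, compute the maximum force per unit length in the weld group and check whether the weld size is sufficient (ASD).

f_max ≈ 530 N/mm; NOT adequate

E49XX → F_EXX = 490 MPa.
Total weld length L_w = 310 mm. Treat welds as unit-width lines.
Polar moment about centroid: J = 2[d³/12 + d(b/2)²] = 2[155³/12 + 155×90²] = 3132000 mm³.
Direct shear f_v = P/L_w = 46.6×10³ / 310 = 150.3 N/mm (vertical).
Torsion M = P·e = 46.6×10³ × 230 = 10718000 N·mm.
Critical point at (x, y) = (90, 77.5) from centroid. f_tx = M·y/J = 265.2 N/mm; f_ty = M·x/J = 308 N/mm.
Resultant f_max = √[f_tx² + (f_v + f_ty)²] = √[265.2² + (150.3 + 308)²] = 529.6 N/mm.
Capacity per unit length: r_n/Ω = (1/2.0) × 0.6 × 490 × (0.707 × 4) = 415.7 N/mm.
529.6 > 415.7 → NOT adequate.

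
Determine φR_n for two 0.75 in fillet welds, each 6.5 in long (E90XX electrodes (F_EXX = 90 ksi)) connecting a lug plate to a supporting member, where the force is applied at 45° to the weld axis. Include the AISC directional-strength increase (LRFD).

t_e = 0.707 × 0.75 = 0.5302 in; A_we = 0.5302 × 13 = 6.893 in².
Directional factor: 1.0 + 0.5 sin^1.5(45°) = 1.297.
F_nw = 0.6 × 90 × 1.297 = 70.05 ksi.
φR_n = 0.75 × 70.05 × 6.893 = 362.2 kips.

φR_n ≈ 362 kips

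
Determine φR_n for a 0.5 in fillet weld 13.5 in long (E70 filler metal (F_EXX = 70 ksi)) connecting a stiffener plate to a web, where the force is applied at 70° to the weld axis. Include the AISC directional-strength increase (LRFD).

t_e = 0.707 × 0.5 = 0.3535 in; A_we = 0.3535 × 13.5 = 4.772 in².
Directional factor: 1.0 + 0.5 sin^1.5(70°) = 1.455.
F_nw = 0.6 × 70 × 1.455 = 61.13 ksi.
φR_n = 0.75 × 61.13 × 4.772 = 218.8 kip.

φR_n ≈ 219 kip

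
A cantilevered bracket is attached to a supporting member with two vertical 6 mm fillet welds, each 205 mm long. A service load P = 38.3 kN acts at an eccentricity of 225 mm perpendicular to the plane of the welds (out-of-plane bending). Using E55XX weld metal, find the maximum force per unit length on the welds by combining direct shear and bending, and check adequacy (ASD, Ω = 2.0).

f_max ≈ 622 N/mm; adequate

E55XX → F_EXX = 550 MPa.
L_w = 2 × 205 = 410 mm; section modulus (unit throat) S = 2 × L²/6 = 14010 mm².
Direct shear f_v = P/L_w = 38.3×10³/410 = 93.41 N/mm.
Moment M = P × e = 38.3×10³ × 225 = 8617500 N·mm; bending f_b = M/S = 615.2 N/mm.
f_max = √(f_v² + f_b²) = √(93.41² + 615.2²) = 622.2 N/mm.
r_n/Ω = (1/2.0) × 0.6 × 550 × (0.707 × 6) = 699.9 N/mm → adequate.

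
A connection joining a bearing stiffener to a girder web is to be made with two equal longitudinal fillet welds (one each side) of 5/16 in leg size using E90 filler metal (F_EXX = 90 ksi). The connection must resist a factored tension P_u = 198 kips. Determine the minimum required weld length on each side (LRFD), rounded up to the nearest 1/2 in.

L = 11.5 in on each side

Throat t_e = 0.707 × 0.3125 = 0.2209 in.
φr_n = 0.75 × 0.6 × 90 × 0.2209 = 8.948 kips/in.
L_req = P_u / φr_n = 198 / 8.948 = 22.13 in total.
Per side: 22.13 / 2 = 11.06 in.
Round up → use L = 11.5 in on each side.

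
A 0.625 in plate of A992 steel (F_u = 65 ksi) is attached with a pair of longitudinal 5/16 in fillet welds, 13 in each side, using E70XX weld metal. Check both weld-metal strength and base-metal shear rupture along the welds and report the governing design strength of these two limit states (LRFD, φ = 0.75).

φR_n ≈ 181 kip (weld metal governs)

E70XX → F_EXX = 70 ksi.
t_e = 0.707 × 0.3125 = 0.2209 in; L = 26 in.
Weld metal: φR_n = 0.75 × 0.6 × 70 × 0.2209 × 26 = 180.9 kip.
Base metal (shear rupture): φR_n = 0.75 × 0.6 × 65 × 0.625 × 26 = 475.3 kip.
Governing: weld metal.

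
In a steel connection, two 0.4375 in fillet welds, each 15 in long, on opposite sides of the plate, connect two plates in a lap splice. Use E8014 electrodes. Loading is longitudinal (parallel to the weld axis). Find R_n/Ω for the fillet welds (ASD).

R_n/Ω ≈ 223 kips

E80XX → F_EXX = 80 ksi.
Effective throat t_e = 0.707 × 0.4375 = 0.3093 in.
Total length L = 30 in; A_we = 0.3093 × 30 = 9.279 in².
F_nw = 0.6 F_EXX = 0.6 × 80 = 48 ksi.
R_n = 48 × 9.279 = 445.4 kips; R_n/Ω = 445.4/2.0 = 222.7 kips.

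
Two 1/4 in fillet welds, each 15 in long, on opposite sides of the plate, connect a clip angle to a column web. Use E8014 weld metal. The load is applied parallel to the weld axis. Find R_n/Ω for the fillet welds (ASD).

E80XX → F_EXX = 80 ksi.
Effective throat t_e = 0.707 × 0.25 = 0.1767 in.
Total length L = 30 in; A_we = 0.1767 × 30 = 5.302 in².
F_nw = 0.6 F_EXX = 0.6 × 80 = 48 ksi.
R_n = 48 × 5.302 = 254.5 kips; R_n/Ω = 254.5/2.0 = 127.3 kips.

R_n/Ω ≈ 127 kips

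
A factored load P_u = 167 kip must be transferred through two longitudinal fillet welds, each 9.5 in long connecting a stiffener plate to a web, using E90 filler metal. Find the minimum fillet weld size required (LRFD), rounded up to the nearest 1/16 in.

E90XX → F_EXX = 90 ksi.
Total weld length L = 19 in.
Required throat t_e = P_u / (φ × 0.6 F_EXX × L) = 167 / (0.75 × 0.6 × 90 × 19) = 0.217 in.
Required leg w = t_e / 0.707 = 0.307 in → use 5/16 in.

w = 5/16 in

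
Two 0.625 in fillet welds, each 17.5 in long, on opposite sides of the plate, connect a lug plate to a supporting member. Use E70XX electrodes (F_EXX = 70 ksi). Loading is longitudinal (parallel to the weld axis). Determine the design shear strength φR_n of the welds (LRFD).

φR_n ≈ 487 kip

Effective throat t_e = 0.707 × 0.625 = 0.4419 in.
Total length L = 35 in; A_we = 0.4419 × 35 = 15.47 in².
F_nw = 0.6 F_EXX = 0.6 × 70 = 42 ksi.
φR_n = 0.75 × 42 × 15.47 = 487.2 kip.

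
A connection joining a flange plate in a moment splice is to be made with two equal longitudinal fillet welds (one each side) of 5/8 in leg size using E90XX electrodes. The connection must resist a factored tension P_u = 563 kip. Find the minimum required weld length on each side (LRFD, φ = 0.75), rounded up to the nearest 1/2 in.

L = 16 in on each side

E90XX → F_EXX = 90 ksi.
Throat t_e = 0.707 × 0.625 = 0.4419 in.
φr_n = 0.75 × 0.6 × 90 × 0.4419 = 17.9 kip/in.
L_req = P_u / φr_n = 563 / 17.9 = 31.46 in total.
Per side: 31.46 / 2 = 15.73 in.
Round up → use L = 16 in on each side.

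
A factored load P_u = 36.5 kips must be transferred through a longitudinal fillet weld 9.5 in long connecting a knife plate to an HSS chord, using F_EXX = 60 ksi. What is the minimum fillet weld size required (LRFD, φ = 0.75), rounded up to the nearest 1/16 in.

w = 1/4 in

Total weld length L = 9.5 in.
Required throat t_e = P_u / (φ × 0.6 F_EXX × L) = 36.5 / (0.75 × 0.6 × 60 × 9.5) = 0.1423 in.
Required leg w = t_e / 0.707 = 0.2013 in → use 1/4 in.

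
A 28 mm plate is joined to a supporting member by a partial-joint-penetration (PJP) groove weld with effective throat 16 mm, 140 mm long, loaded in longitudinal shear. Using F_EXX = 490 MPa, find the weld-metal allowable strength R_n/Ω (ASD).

Effective throat (given) t_e = 16 mm.
A_we = 16 × 140 = 2240 mm².
F_nw = 0.6 F_EXX = 294 MPa.
R_n/Ω = (294 × 2240) / 2.0 × 10⁻³ = 329.3 kN.

R_n/Ω ≈ 329 kN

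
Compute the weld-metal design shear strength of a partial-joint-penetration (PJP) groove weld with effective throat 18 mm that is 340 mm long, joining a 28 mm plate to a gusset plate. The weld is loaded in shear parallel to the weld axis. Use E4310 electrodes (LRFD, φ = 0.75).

φR_n ≈ 1180 kN

E43XX → F_EXX = 430 MPa.
Effective throat (given) t_e = 18 mm.
A_we = 18 × 340 = 6120 mm².
F_nw = 0.6 F_EXX = 258 MPa.
φR_n = 0.75 × 258 × 6120 × 10⁻³ = 1184 kN.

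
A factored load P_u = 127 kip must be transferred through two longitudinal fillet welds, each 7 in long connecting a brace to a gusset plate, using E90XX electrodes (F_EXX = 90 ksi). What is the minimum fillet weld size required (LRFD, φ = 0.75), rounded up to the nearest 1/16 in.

Total weld length L = 14 in.
Required throat t_e = P_u / (φ × 0.6 F_EXX × L) = 127 / (0.75 × 0.6 × 90 × 14) = 0.224 in.
Required leg w = t_e / 0.707 = 0.3168 in → use 3/8 in.

w = 3/8 in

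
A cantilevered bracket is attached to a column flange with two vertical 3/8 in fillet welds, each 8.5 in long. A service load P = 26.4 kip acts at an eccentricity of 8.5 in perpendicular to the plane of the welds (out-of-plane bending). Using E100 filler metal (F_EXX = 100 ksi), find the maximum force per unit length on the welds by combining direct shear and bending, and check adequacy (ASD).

f_max ≈ 9.45 kip/in; NOT adequate

L_w = 2 × 8.5 = 17 in; section modulus (unit throat) S = 2 × L²/6 = 24.08 in².
Direct shear f_v = P/L_w = 26.4/17 = 1.553 kip/in.
Moment M = P × e = 26.4 × 8.5 = 224.4 kip·in; bending f_b = M/S = 9.318 kip/in.
f_max = √(f_v² + f_b²) = √(1.553² + 9.318²) = 9.446 kip/in.
r_n/Ω = (1/2.0) × 0.6 × 100 × (0.707 × 0.375) = 7.954 kip/in → NOT adequate.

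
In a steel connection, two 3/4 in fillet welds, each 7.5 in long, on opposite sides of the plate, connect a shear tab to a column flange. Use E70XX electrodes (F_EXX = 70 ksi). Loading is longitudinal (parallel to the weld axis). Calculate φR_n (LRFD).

Effective throat t_e = 0.707 × 0.75 = 0.5302 in.
Total length L = 15 in; A_we = 0.5302 × 15 = 7.954 in².
F_nw = 0.6 F_EXX = 0.6 × 70 = 42 ksi.
φR_n = 0.75 × 42 × 7.954 = 250.5 kip.

φR_n ≈ 251 kip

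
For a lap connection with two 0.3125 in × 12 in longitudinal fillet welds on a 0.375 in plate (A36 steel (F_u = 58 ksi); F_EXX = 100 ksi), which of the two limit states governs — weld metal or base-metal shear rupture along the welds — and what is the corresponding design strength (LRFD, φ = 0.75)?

φR_n ≈ 235 kips (base-metal shear rupture governs)

t_e = 0.707 × 0.3125 = 0.2209 in; L = 24 in.
Weld metal: φR_n = 0.75 × 0.6 × 100 × 0.2209 × 24 = 238.6 kips.
Base metal (shear rupture): φR_n = 0.75 × 0.6 × 58 × 0.375 × 24 = 234.9 kips.
Governing: base-metal shear rupture.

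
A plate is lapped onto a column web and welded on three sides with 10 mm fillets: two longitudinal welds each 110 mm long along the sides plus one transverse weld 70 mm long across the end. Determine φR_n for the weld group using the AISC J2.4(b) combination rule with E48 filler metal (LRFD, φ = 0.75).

E48XX → F_EXX = 480 MPa.
t_e = 0.707 × 10 = 7.07 mm.
R_nwl = 0.6 × 480 × 7.07 × 220 × 10⁻³ = 448 kN (longitudinal, 2 welds).
R_nwt = 0.6 × 480 × 7.07 × 70 × 10⁻³ = 142.5 kN (transverse, base value).
(i) R_nwl + R_nwt = 590.5 kN; (ii) 0.85 R_nwl + 1.5 R_nwt = 594.6 kN.
R_n = max = 594.6 kN [governs: (ii)]; φR_n = 445.9 kN.

φR_n ≈ 446 kN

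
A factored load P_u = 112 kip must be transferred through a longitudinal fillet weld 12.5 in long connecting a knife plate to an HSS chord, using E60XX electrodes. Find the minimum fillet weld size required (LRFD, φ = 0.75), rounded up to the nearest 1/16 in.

E60XX → F_EXX = 60 ksi.
Total weld length L = 12.5 in.
Required throat t_e = P_u / (φ × 0.6 F_EXX × L) = 112 / (0.75 × 0.6 × 60 × 12.5) = 0.3319 in.
Required leg w = t_e / 0.707 = 0.4694 in → use 1/2 in.

w = 1/2 in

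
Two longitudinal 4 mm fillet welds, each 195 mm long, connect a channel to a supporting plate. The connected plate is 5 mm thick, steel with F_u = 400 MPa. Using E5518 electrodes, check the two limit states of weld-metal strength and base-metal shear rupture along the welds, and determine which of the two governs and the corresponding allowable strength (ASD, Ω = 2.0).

R_n/Ω ≈ 182 kN (weld metal governs)

E55XX → F_EXX = 550 MPa.
t_e = 0.707 × 4 = 2.828 mm; L = 390 mm.
Weld metal: R_n/Ω = (1/2.0) × 0.6 × 550 × 2.828 × 390 × 10⁻³ = 182 kN.
Base metal (shear rupture): R_n/Ω = (1/2.0) × 0.6 × 400 × 5 × 390 × 10⁻³ = 234 kN.
Governing: weld metal.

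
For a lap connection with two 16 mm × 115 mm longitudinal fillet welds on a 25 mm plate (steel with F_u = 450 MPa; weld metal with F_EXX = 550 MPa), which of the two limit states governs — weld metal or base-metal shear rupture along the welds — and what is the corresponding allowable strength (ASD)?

t_e = 0.707 × 16 = 11.31 mm; L = 230 mm.
Weld metal: R_n/Ω = (1/2.0) × 0.6 × 550 × 11.31 × 230 × 10⁻³ = 429.3 kN.
Base metal (shear rupture): R_n/Ω = (1/2.0) × 0.6 × 450 × 25 × 230 × 10⁻³ = 776.2 kN.
Governing: weld metal.

R_n/Ω ≈ 429 kN (weld metal governs)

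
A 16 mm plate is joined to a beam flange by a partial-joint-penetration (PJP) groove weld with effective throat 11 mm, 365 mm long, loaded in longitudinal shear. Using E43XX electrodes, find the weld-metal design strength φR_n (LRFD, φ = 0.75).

φR_n ≈ 777 kN

E43XX → F_EXX = 430 MPa.
Effective throat (given) t_e = 11 mm.
A_we = 11 × 365 = 4015 mm².
F_nw = 0.6 F_EXX = 258 MPa.
φR_n = 0.75 × 258 × 4015 × 10⁻³ = 776.9 kN.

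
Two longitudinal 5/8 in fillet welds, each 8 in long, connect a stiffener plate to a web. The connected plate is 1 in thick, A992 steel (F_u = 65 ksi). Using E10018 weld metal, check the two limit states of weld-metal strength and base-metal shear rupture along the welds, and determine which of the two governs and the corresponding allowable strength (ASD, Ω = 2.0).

R_n/Ω ≈ 212 kips (weld metal governs)

E100XX → F_EXX = 100 ksi.
t_e = 0.707 × 0.625 = 0.4419 in; L = 16 in.
Weld metal: R_n/Ω = (1/2.0) × 0.6 × 100 × 0.4419 × 16 = 212.1 kips.
Base metal (shear rupture): R_n/Ω = (1/2.0) × 0.6 × 65 × 1 × 16 = 312 kips.
Governing: weld metal.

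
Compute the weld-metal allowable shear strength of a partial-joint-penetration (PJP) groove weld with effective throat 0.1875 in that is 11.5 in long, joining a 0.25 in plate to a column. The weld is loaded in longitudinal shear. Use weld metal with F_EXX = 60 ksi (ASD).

Effective throat (given) t_e = 0.1875 in.
A_we = 0.1875 × 11.5 = 2.156 in².
F_nw = 0.6 F_EXX = 36 ksi.
R_n/Ω = (36 × 2.156) / 2.0 = 38.81 kip.

R_n/Ω ≈ 38.8 kip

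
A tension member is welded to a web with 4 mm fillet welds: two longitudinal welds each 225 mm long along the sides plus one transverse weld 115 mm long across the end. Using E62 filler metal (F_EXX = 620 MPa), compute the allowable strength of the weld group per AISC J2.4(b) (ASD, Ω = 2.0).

R_n/Ω ≈ 297 kN

t_e = 0.707 × 4 = 2.828 mm.
R_nwl = 0.6 × 620 × 2.828 × 450 × 10⁻³ = 473.4 kN (longitudinal, 2 welds).
R_nwt = 0.6 × 620 × 2.828 × 115 × 10⁻³ = 121 kN (transverse, base value).
(i) R_nwl + R_nwt = 594.4 kN; (ii) 0.85 R_nwl + 1.5 R_nwt = 583.9 kN.
R_n = max = 594.4 kN [governs: (i)]; R_n/Ω = 297.2 kN.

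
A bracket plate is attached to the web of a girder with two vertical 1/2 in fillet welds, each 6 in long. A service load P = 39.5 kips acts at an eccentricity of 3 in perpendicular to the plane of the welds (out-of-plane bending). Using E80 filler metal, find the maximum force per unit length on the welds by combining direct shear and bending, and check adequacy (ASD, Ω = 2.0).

f_max ≈ 10.4 kip/in; NOT adequate

E80XX → F_EXX = 80 ksi.
L_w = 2 × 6 = 12 in; section modulus (unit throat) S = 2 × L²/6 = 12 in².
Direct shear f_v = P/L_w = 39.5/12 = 3.292 kip/in.
Moment M = P × e = 39.5 × 3 = 118.5 kip·in; bending f_b = M/S = 9.875 kip/in.
f_max = √(f_v² + f_b²) = √(3.292² + 9.875²) = 10.41 kip/in.
r_n/Ω = (1/2.0) × 0.6 × 80 × (0.707 × 0.5) = 8.484 kip/in → NOT adequate.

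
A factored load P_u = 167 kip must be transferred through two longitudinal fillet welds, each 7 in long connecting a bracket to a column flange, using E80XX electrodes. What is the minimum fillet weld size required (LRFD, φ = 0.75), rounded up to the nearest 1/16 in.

E80XX → F_EXX = 80 ksi.
Total weld length L = 14 in.
Required throat t_e = P_u / (φ × 0.6 F_EXX × L) = 167 / (0.75 × 0.6 × 80 × 14) = 0.3313 in.
Required leg w = t_e / 0.707 = 0.4687 in → use 1/2 in.

w = 1/2 in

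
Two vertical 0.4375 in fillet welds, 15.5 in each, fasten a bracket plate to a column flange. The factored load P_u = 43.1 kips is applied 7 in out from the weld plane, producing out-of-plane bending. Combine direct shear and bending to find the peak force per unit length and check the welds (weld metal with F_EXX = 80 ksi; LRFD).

f_max ≈ 4.02 kip/in; adequate

L_w = 2 × 15.5 = 31 in; section modulus (unit throat) S = 2 × L²/6 = 80.08 in².
Direct shear f_v = P/L_w = 43.1/31 = 1.39 kip/in.
Moment M = P × e = 43.1 × 7 = 301.7 kip·in; bending f_b = M/S = 3.767 kip/in.
f_max = √(f_v² + f_b²) = √(1.39² + 3.767²) = 4.016 kip/in.
φr_n = 0.75 × 0.6 × 80 × (0.707 × 0.4375) = 11.14 kip/in → adequate.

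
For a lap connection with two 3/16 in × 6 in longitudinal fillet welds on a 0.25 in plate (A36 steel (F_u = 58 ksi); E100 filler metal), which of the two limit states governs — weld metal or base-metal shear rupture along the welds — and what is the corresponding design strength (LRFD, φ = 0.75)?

φR_n ≈ 71.6 kips (weld metal governs)

E100XX → F_EXX = 100 ksi.
t_e = 0.707 × 0.1875 = 0.1326 in; L = 12 in.
Weld metal: φR_n = 0.75 × 0.6 × 100 × 0.1326 × 12 = 71.58 kips.
Base metal (shear rupture): φR_n = 0.75 × 0.6 × 58 × 0.25 × 12 = 78.3 kips.
Governing: weld metal.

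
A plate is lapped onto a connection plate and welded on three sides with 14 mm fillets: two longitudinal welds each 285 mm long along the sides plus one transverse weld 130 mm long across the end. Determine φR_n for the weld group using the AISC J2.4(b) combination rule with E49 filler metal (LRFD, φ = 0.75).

E49XX → F_EXX = 490 MPa.
t_e = 0.707 × 14 = 9.898 mm.
R_nwl = 0.6 × 490 × 9.898 × 570 × 10⁻³ = 1659 kN (longitudinal, 2 welds).
R_nwt = 0.6 × 490 × 9.898 × 130 × 10⁻³ = 378.3 kN (transverse, base value).
(i) R_nwl + R_nwt = 2037 kN; (ii) 0.85 R_nwl + 1.5 R_nwt = 1977 kN.
R_n = max = 2037 kN [governs: (i)]; φR_n = 1528 kN.

φR_n ≈ 1530 kN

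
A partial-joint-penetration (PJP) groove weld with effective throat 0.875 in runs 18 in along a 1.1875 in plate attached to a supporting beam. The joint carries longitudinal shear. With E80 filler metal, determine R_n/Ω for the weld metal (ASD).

E80XX → F_EXX = 80 ksi.
Effective throat (given) t_e = 0.875 in.
A_we = 0.875 × 18 = 15.75 in².
F_nw = 0.6 F_EXX = 48 ksi.
R_n/Ω = (48 × 15.75) / 2.0 = 378 kip.

R_n/Ω ≈ 378 kip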